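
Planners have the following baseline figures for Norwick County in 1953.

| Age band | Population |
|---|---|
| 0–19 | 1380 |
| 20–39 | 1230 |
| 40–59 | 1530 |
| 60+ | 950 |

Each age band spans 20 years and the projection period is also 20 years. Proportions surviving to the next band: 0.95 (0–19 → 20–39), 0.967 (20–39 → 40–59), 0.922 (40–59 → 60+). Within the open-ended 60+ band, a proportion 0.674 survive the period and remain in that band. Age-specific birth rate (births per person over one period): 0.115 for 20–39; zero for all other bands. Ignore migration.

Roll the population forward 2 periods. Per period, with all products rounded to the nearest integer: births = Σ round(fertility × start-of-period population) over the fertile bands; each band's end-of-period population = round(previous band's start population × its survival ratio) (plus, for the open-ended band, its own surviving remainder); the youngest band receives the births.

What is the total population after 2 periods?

4031

After projecting period 1:
Births: 1230 × 0.115 = 141
20–39: 1380 × 0.95 = 1311
40–59: 1230 × 0.967 = 1189
60+: 1530 × 0.922 + 950 × 0.674 = 1411 + 640 = 2051
Population now: 0–19=141, 20–39=1311, 40–59=1189, 60+=2051
After projecting period 2:
Births: 1311 × 0.115 = 151
20–39: 141 × 0.95 = 134
40–59: 1311 × 0.967 = 1268
60+: 1189 × 0.922 + 2051 × 0.674 = 1096 + 1382 = 2478
Population now: 0–19=151, 20–39=134, 40–59=1268, 60+=2478
Total after period 2: 151 + 134 + 1268 + 2478 = 4031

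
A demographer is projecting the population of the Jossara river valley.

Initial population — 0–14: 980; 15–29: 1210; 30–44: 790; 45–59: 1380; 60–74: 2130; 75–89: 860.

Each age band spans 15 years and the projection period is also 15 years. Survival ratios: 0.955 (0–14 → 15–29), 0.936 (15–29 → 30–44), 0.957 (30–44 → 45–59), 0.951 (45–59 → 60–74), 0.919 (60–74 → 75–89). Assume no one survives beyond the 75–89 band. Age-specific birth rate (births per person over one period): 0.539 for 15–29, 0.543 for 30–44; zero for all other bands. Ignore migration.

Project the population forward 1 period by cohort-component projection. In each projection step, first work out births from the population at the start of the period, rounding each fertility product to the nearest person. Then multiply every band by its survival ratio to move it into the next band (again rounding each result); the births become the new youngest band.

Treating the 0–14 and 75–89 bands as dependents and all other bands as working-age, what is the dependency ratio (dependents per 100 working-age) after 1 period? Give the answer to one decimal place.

Period 1:
Births: 1210 × 0.539 = 652, 790 × 0.543 = 429 ⇒ total 1081
15–29: 980 × 0.955 = 936
30–44: 1210 × 0.936 = 1133
45–59: 790 × 0.957 = 756
60–74: 1380 × 0.951 = 1312
75–89: 2130 × 0.919 = 1957
→ [1081, 936, 1133, 756, 1312, 1957]
Dependents (band 0–14 + band 75–89) = 1081 + 1957 = 3038; working-age = 4137; ratio = 3038/4137 × 100 = 73.4

73.4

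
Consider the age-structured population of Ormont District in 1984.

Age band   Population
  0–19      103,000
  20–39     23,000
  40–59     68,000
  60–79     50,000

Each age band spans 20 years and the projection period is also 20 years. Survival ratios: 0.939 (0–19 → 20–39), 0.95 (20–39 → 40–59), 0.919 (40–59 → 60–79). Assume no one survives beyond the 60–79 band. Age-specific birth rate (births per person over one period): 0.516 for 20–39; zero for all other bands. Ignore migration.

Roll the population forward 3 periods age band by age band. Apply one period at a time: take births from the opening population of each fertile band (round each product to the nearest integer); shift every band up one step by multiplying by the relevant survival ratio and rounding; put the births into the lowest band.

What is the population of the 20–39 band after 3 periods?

— Period 1 —
Births: 23000 * 0.516 = 11868
20–39: 103000 * 0.939 = 96717
40–59: 23000 * 0.95 = 21850
60–79: 68000 * 0.919 = 62492
Giving 11868 / 96717 / 21850 / 62492.
— Period 2 —
Births: 96717 * 0.516 = 49906
20–39: 11868 * 0.939 = 11144
40–59: 96717 * 0.95 = 91881
60–79: 21850 * 0.919 = 20080
Giving 49906 / 11144 / 91881 / 20080.
— Period 3 —
Births: 11144 * 0.516 = 5750
20–39: 49906 * 0.939 = 46862
40–59: 11144 * 0.95 = 10587
60–79: 91881 * 0.919 = 84439
Giving 5750 / 46862 / 10587 / 84439.

46862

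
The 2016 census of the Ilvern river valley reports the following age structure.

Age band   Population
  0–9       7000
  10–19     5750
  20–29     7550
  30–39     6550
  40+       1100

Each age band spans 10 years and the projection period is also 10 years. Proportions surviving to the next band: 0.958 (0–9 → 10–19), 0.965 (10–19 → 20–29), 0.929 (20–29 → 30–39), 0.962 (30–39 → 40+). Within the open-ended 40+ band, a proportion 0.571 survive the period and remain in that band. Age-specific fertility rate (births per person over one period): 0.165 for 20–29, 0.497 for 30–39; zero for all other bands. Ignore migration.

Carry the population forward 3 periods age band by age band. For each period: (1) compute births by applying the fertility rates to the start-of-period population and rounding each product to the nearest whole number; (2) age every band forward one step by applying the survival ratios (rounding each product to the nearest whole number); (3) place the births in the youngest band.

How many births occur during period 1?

4501

Period 1:
Births: 7550 × 0.165 = 1246, 6550 × 0.497 = 3255 — total 4501
10–19: 7000 × 0.958 = 6706
20–29: 5750 × 0.965 = 5549
30–39: 7550 × 0.929 = 7014
40+: 6550 × 0.962 + 1100 × 0.571 = 6301 + 628 = 6929
End of period: [4501, 6706, 5549, 7014, 6929]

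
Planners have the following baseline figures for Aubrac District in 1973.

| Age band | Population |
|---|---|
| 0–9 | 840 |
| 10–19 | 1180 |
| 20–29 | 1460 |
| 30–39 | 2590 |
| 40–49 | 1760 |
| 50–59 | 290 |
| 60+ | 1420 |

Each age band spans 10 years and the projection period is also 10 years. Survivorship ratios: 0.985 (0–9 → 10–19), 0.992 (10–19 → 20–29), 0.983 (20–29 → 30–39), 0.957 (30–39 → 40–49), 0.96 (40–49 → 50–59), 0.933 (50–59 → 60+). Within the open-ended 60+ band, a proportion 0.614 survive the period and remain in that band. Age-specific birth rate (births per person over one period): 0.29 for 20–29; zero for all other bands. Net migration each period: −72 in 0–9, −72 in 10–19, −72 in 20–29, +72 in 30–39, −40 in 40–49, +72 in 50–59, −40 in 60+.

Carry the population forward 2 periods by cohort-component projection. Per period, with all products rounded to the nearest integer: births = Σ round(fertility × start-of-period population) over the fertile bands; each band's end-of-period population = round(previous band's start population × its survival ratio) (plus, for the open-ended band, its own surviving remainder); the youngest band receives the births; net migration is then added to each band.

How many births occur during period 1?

423

(Groups numbered youngest = 1 to oldest = 7.)
[period 1]
Births: 1460 × 0.29 = 423
Group 2: 840 × 0.985 = 827
Group 3: 1180 × 0.992 = 1171
Group 4: 1460 × 0.983 = 1435
Group 5: 2590 × 0.957 = 2479
Group 6: 1760 × 0.96 = 1690
Group 7: 290 × 0.933 + 1420 × 0.614 = 271 + 872 = 1143
Net migration: Group 1 − 72 → 351; Group 2 − 72 → 755; Group 3 − 72 → 1099; Group 4 + 72 → 1507; Group 5 − 40 → 2439; Group 6 + 72 → 1762; Group 7 − 40 → 1103
End of period: [351, 755, 1099, 1507, 2439, 1762, 1103]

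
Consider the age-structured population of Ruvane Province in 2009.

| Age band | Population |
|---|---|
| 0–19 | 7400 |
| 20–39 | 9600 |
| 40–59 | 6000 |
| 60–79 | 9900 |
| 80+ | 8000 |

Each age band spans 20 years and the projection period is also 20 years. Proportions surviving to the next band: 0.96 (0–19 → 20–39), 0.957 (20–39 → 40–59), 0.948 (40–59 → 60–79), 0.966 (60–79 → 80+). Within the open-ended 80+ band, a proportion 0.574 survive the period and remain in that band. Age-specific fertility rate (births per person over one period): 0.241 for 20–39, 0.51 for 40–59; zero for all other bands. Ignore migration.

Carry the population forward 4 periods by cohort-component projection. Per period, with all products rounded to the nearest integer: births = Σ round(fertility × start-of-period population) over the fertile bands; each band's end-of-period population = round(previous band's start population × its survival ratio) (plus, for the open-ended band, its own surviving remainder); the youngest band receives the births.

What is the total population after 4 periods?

34620

Call the bands 1 to 5, youngest first.
After projecting period 1:
Births: 9600 × 0.241 = 2314 ; 6000 × 0.51 = 3060 → 5374
Band 2: 7400 × 0.96 = 7104
Band 3: 9600 × 0.957 = 9187
Band 4: 6000 × 0.948 = 5688
Band 5: 9900 × 0.966 + 8000 × 0.574 = 9563 + 4592 = 14155
End of period: [5374, 7104, 9187, 5688, 14155]
After projecting period 2:
Births: 7104 × 0.241 = 1712 ; 9187 × 0.51 = 4685 → 6397
Band 2: 5374 × 0.96 = 5159
Band 3: 7104 × 0.957 = 6799
Band 4: 9187 × 0.948 = 8709
Band 5: 5688 × 0.966 + 14155 × 0.574 = 5495 + 8125 = 13620
End of period: [6397, 5159, 6799, 8709, 13620]
After projecting period 3:
Births: 5159 × 0.241 = 1243 ; 6799 × 0.51 = 3467 → 4710
Band 2: 6397 × 0.96 = 6141
Band 3: 5159 × 0.957 = 4937
Band 4: 6799 × 0.948 = 6445
Band 5: 8709 × 0.966 + 13620 × 0.574 = 8413 + 7818 = 16231
End of period: [4710, 6141, 4937, 6445, 16231]
After projecting period 4:
Births: 6141 × 0.241 = 1480 ; 4937 × 0.51 = 2518 → 3998
Band 2: 4710 × 0.96 = 4522
Band 3: 6141 × 0.957 = 5877
Band 4: 4937 × 0.948 = 4680
Band 5: 6445 × 0.966 + 16231 × 0.574 = 6226 + 9317 = 15543
End of period: [3998, 4522, 5877, 4680, 15543]
Total after period 4: 3998 + 4522 + 5877 + 4680 + 15543 = 34620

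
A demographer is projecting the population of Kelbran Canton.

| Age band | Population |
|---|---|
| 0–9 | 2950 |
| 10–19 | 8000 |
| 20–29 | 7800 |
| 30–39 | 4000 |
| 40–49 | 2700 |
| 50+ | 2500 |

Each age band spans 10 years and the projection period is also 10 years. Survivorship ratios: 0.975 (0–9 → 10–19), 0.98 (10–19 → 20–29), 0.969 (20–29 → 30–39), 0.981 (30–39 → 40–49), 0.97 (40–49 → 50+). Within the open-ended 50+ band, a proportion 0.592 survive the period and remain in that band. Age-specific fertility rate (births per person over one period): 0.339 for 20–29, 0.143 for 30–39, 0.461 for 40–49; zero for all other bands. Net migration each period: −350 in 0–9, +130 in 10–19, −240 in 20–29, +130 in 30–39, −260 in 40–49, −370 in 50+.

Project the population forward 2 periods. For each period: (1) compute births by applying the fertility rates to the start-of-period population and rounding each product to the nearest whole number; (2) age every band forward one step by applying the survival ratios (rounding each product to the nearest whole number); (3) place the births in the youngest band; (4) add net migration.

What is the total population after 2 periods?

Call the bands 1 to 6, youngest first.
Period 1.
Births: 7800 * 0.339 = 2644, 4000 * 0.143 = 572, 2700 * 0.461 = 1245 — total 4461
Band 2: 2950 * 0.975 = 2876
Band 3: 8000 * 0.98 = 7840
Band 4: 7800 * 0.969 = 7558
Band 5: 4000 * 0.981 = 3924
Band 6: 2700 * 0.97 + 2500 * 0.592 = 2619 + 1480 = 4099
Net migration: Band 1 − 350 → 4111; Band 2 + 130 → 3006; Band 3 − 240 → 7600; Band 4 + 130 → 7688; Band 5 − 260 → 3664; Band 6 − 370 → 3729
→ [4111, 3006, 7600, 7688, 3664, 3729]
Period 2.
Births: 7600 * 0.339 = 2576, 7688 * 0.143 = 1099, 3664 * 0.461 = 1689 — total 5364
Band 2: 4111 * 0.975 = 4008
Band 3: 3006 * 0.98 = 2946
Band 4: 7600 * 0.969 = 7364
Band 5: 7688 * 0.981 = 7542
Band 6: 3664 * 0.97 + 3729 * 0.592 = 3554 + 2208 = 5762
Net migration: Band 1 − 350 → 5014; Band 2 + 130 → 4138; Band 3 − 240 → 2706; Band 4 + 130 → 7494; Band 5 − 260 → 7282; Band 6 − 370 → 5392
→ [5014, 4138, 2706, 7494, 7282, 5392]
Total after period 2: 5014 + 4138 + 2706 + 7494 + 7282 + 5392 = 32026

32026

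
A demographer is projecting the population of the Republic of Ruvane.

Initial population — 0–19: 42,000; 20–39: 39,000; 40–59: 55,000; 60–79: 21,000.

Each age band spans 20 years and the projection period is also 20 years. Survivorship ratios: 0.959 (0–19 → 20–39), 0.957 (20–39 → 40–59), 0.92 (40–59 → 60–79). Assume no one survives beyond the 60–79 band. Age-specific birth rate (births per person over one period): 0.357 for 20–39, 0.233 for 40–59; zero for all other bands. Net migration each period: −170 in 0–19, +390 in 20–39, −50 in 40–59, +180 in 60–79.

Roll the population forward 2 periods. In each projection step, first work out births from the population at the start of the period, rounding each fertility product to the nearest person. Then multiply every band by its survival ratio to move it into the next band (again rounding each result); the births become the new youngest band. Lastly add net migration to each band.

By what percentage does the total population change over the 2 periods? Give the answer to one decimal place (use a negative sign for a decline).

-22.1

Call the bands 1 to 4, youngest first.
Period 1.
Births: 39000 * 0.357 = 13923 ; 55000 * 0.233 = 12815 — total 26738
Band 2: 42000 * 0.959 = 40278
Band 3: 39000 * 0.957 = 37323
Band 4: 55000 * 0.92 = 50600
Net migration: Band 1 − 170 → 26568; Band 2 + 390 → 40668; Band 3 − 50 → 37273; Band 4 + 180 → 50780
End of period: [26568, 40668, 37273, 50780]
Period 2.
Births: 40668 * 0.357 = 14518 ; 37273 * 0.233 = 8685 — total 23203
Band 2: 26568 * 0.959 = 25479
Band 3: 40668 * 0.957 = 38919
Band 4: 37273 * 0.92 = 34291
Net migration: Band 1 − 170 → 23033; Band 2 + 390 → 25869; Band 3 − 50 → 38869; Band 4 + 180 → 34471
End of period: [23033, 25869, 38869, 34471]
Total: 157000 → 122242; change = -34758; percentage change = -22.1%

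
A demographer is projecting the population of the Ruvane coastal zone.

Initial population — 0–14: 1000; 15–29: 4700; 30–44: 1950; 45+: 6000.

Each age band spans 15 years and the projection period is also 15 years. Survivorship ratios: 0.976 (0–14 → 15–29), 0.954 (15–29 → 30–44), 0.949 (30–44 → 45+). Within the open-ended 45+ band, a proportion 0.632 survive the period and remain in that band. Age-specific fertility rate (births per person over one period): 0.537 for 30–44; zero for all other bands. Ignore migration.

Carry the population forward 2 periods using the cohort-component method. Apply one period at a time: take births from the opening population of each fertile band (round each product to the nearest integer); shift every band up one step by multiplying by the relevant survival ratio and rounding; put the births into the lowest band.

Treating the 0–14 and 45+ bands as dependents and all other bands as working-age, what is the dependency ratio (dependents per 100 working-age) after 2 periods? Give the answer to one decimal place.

523.8

Numbering the bands 1..4 from youngest to oldest:
Period 1:
Births: 1950 × 0.537 = 1047
Band 2: 1000 × 0.976 = 976
Band 3: 4700 × 0.954 = 4484
Band 4: 1950 × 0.949 + 6000 × 0.632 = 1851 + 3792 = 5643
Population now: 0–14=1047, 15–29=976, 30–44=4484, 45+=5643
Period 2:
Births: 4484 × 0.537 = 2408
Band 2: 1047 × 0.976 = 1022
Band 3: 976 × 0.954 = 931
Band 4: 4484 × 0.949 + 5643 × 0.632 = 4255 + 3566 = 7821
Population now: 0–14=2408, 15–29=1022, 30–44=931, 45+=7821
Dependents (band 0–14 + band 45+) = 2408 + 7821 = 10229; working-age = 1953; ratio = 10229/1953 × 100 = 523.8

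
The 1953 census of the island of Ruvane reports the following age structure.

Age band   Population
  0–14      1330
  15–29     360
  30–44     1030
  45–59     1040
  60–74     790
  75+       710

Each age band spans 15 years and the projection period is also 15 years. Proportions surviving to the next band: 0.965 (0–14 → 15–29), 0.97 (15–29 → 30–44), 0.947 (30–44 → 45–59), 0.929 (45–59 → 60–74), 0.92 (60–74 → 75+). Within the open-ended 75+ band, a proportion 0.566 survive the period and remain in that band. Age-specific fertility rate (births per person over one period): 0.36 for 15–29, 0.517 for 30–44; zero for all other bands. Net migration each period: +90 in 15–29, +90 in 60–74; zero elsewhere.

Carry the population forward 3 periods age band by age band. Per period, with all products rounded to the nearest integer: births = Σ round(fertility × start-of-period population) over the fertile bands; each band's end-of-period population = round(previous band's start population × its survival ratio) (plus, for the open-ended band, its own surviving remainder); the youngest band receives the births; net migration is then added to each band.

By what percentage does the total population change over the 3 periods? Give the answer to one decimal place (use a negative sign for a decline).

After projecting period 1:
Births: 360 × 0.36 = 130, 1030 × 0.517 = 533 ⇒ total 663
15–29: 1330 × 0.965 = 1283
30–44: 360 × 0.97 = 349
45–59: 1030 × 0.947 = 975
60–74: 1040 × 0.929 = 966
75+: 790 × 0.92 + 710 × 0.566 = 727 + 402 = 1129
Net migration: 15–29 + 90 → 1373; 60–74 + 90 → 1056
Population now: 0–14=663, 15–29=1373, 30–44=349, 45–59=975, 60–74=1056, 75+=1129
After projecting period 2:
Births: 1373 × 0.36 = 494, 349 × 0.517 = 180 ⇒ total 674
15–29: 663 × 0.965 = 640
30–44: 1373 × 0.97 = 1332
45–59: 349 × 0.947 = 331
60–74: 975 × 0.929 = 906
75+: 1056 × 0.92 + 1129 × 0.566 = 972 + 639 = 1611
Net migration: 15–29 + 90 → 730; 60–74 + 90 → 996
Population now: 0–14=674, 15–29=730, 30–44=1332, 45–59=331, 60–74=996, 75+=1611
After projecting period 3:
Births: 730 × 0.36 = 263, 1332 × 0.517 = 689 ⇒ total 952
15–29: 674 × 0.965 = 650
30–44: 730 × 0.97 = 708
45–59: 1332 × 0.947 = 1261
60–74: 331 × 0.929 = 307
75+: 996 × 0.92 + 1611 × 0.566 = 916 + 912 = 1828
Net migration: 15–29 + 90 → 740; 60–74 + 90 → 397
Population now: 0–14=952, 15–29=740, 30–44=708, 45–59=1261, 60–74=397, 75+=1828
Total: 5260 → 5886; change = 626; percentage change = 11.9%

11.9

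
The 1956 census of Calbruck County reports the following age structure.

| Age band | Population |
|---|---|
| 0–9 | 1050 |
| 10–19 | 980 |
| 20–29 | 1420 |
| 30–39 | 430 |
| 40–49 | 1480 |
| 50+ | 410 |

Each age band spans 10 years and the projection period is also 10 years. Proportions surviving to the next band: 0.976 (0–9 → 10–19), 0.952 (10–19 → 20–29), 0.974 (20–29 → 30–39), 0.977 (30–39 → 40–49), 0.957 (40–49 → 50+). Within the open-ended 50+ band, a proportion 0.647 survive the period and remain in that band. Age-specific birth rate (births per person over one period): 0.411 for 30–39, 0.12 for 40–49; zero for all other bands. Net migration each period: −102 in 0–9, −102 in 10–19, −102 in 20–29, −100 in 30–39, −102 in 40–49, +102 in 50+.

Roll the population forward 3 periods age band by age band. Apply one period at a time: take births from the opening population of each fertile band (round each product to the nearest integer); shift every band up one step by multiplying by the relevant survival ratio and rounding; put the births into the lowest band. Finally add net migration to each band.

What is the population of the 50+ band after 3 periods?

2213

After projecting period 1:
Births: 430 × 0.411 = 177, 1480 × 0.12 = 178 ⇒ total 355
10–19: 1050 × 0.976 = 1025
20–29: 980 × 0.952 = 933
30–39: 1420 × 0.974 = 1383
40–49: 430 × 0.977 = 420
50+: 1480 × 0.957 + 410 × 0.647 = 1416 + 265 = 1681
Net migration: 0–9 − 102 → 253; 10–19 − 102 → 923; 20–29 − 102 → 831; 30–39 − 100 → 1283; 40–49 − 102 → 318; 50+ + 102 → 1783
Giving 253 / 923 / 831 / 1283 / 318 / 1783.
After projecting period 2:
Births: 1283 × 0.411 = 527, 318 × 0.12 = 38 ⇒ total 565
10–19: 253 × 0.976 = 247
20–29: 923 × 0.952 = 879
30–39: 831 × 0.974 = 809
40–49: 1283 × 0.977 = 1253
50+: 318 × 0.957 + 1783 × 0.647 = 304 + 1154 = 1458
Net migration: 0–9 − 102 → 463; 10–19 − 102 → 145; 20–29 − 102 → 777; 30–39 − 100 → 709; 40–49 − 102 → 1151; 50+ + 102 → 1560
Giving 463 / 145 / 777 / 709 / 1151 / 1560.
After projecting period 3:
Births: 709 × 0.411 = 291, 1151 × 0.12 = 138 ⇒ total 429
10–19: 463 × 0.976 = 452
20–29: 145 × 0.952 = 138
30–39: 777 × 0.974 = 757
40–49: 709 × 0.977 = 693
50+: 1151 × 0.957 + 1560 × 0.647 = 1102 + 1009 = 2111
Net migration: 0–9 − 102 → 327; 10–19 − 102 → 350; 20–29 − 102 → 36; 30–39 − 100 → 657; 40–49 − 102 → 591; 50+ + 102 → 2213
Giving 327 / 350 / 36 / 657 / 591 / 2213.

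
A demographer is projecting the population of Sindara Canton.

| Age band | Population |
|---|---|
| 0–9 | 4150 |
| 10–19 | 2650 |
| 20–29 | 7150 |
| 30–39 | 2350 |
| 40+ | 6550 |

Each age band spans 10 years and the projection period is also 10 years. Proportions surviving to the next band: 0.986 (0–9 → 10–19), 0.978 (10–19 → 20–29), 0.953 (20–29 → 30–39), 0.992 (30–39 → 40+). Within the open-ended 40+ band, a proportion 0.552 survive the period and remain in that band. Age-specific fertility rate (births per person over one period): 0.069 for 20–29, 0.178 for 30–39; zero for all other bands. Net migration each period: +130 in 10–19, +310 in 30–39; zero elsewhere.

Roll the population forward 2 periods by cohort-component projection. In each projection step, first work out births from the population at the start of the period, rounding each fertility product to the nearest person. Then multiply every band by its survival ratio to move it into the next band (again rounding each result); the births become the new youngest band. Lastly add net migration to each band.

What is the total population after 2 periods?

19734

(Bands numbered youngest = 1 to oldest = 5.)
After projecting period 1:
Births: 7150 * 0.069 = 493 ; 2350 * 0.178 = 418 — total 911
Band 2: 4150 * 0.986 = 4092
Band 3: 2650 * 0.978 = 2592
Band 4: 7150 * 0.953 = 6814
Band 5: 2350 * 0.992 + 6550 * 0.552 = 2331 + 3616 = 5947
Net migration: Band 2 + 130 → 4222; Band 4 + 310 → 7124
→ [911, 4222, 2592, 7124, 5947]
After projecting period 2:
Births: 2592 * 0.069 = 179 ; 7124 * 0.178 = 1268 — total 1447
Band 2: 911 * 0.986 = 898
Band 3: 4222 * 0.978 = 4129
Band 4: 2592 * 0.953 = 2470
Band 5: 7124 * 0.992 + 5947 * 0.552 = 7067 + 3283 = 10350
Net migration: Band 2 + 130 → 1028; Band 4 + 310 → 2780
→ [1447, 1028, 4129, 2780, 10350]
Total after period 2: 1447 + 1028 + 4129 + 2780 + 10350 = 19734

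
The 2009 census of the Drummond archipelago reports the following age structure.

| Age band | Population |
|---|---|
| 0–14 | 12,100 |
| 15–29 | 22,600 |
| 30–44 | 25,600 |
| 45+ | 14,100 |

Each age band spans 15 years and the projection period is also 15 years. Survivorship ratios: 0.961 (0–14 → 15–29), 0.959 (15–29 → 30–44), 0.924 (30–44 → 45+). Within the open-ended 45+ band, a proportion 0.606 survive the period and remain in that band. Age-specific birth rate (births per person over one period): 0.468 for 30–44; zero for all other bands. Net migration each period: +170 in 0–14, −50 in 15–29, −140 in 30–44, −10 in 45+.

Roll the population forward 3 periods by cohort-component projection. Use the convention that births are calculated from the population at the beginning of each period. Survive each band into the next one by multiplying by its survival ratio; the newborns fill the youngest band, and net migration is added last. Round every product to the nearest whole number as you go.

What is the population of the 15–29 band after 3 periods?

9797

After projecting period 1:
Births: 25600 × 0.468 = 11981
15–29: 12100 × 0.961 = 11628
30–44: 22600 × 0.959 = 21673
45+: 25600 × 0.924 + 14100 × 0.606 = 23654 + 8545 = 32199
Net migration: 0–14 + 170 → 12151; 15–29 − 50 → 11578; 30–44 − 140 → 21533; 45+ − 10 → 32189
End of period: [12151, 11578, 21533, 32189]
After projecting period 2:
Births: 21533 × 0.468 = 10077
15–29: 12151 × 0.961 = 11677
30–44: 11578 × 0.959 = 11103
45+: 21533 × 0.924 + 32189 × 0.606 = 19896 + 19507 = 39403
Net migration: 0–14 + 170 → 10247; 15–29 − 50 → 11627; 30–44 − 140 → 10963; 45+ − 10 → 39393
End of period: [10247, 11627, 10963, 39393]
After projecting period 3:
Births: 10963 × 0.468 = 5131
15–29: 10247 × 0.961 = 9847
30–44: 11627 × 0.959 = 11150
45+: 10963 × 0.924 + 39393 × 0.606 = 10130 + 23872 = 34002
Net migration: 0–14 + 170 → 5301; 15–29 − 50 → 9797; 30–44 − 140 → 11010; 45+ − 10 → 33992
End of period: [5301, 9797, 11010, 33992]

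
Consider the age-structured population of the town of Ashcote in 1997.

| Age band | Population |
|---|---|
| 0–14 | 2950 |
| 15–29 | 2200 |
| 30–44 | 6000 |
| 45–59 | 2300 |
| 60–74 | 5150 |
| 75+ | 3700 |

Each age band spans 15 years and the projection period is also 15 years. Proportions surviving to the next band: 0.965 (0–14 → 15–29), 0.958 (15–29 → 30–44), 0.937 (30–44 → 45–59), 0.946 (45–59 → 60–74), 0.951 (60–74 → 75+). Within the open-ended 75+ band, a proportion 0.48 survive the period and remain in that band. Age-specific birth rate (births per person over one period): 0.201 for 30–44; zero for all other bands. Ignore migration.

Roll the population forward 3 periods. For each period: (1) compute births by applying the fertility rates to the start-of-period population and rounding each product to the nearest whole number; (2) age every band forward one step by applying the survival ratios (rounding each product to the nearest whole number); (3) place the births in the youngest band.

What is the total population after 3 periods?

14083

— Period 1 —
Births: 6000 × 0.201 = 1206
15–29: 2950 × 0.965 = 2847
30–44: 2200 × 0.958 = 2108
45–59: 6000 × 0.937 = 5622
60–74: 2300 × 0.946 = 2176
75+: 5150 × 0.951 + 3700 × 0.48 = 4898 + 1776 = 6674
→ [1206, 2847, 2108, 5622, 2176, 6674]
— Period 2 —
Births: 2108 × 0.201 = 424
15–29: 1206 × 0.965 = 1164
30–44: 2847 × 0.958 = 2727
45–59: 2108 × 0.937 = 1975
60–74: 5622 × 0.946 = 5318
75+: 2176 × 0.951 + 6674 × 0.48 = 2069 + 3204 = 5273
→ [424, 1164, 2727, 1975, 5318, 5273]
— Period 3 —
Births: 2727 × 0.201 = 548
15–29: 424 × 0.965 = 409
30–44: 1164 × 0.958 = 1115
45–59: 2727 × 0.937 = 2555
60–74: 1975 × 0.946 = 1868
75+: 5318 × 0.951 + 5273 × 0.48 = 5057 + 2531 = 7588
→ [548, 409, 1115, 2555, 1868, 7588]
Total after period 3: 548 + 409 + 1115 + 2555 + 1868 + 7588 = 14083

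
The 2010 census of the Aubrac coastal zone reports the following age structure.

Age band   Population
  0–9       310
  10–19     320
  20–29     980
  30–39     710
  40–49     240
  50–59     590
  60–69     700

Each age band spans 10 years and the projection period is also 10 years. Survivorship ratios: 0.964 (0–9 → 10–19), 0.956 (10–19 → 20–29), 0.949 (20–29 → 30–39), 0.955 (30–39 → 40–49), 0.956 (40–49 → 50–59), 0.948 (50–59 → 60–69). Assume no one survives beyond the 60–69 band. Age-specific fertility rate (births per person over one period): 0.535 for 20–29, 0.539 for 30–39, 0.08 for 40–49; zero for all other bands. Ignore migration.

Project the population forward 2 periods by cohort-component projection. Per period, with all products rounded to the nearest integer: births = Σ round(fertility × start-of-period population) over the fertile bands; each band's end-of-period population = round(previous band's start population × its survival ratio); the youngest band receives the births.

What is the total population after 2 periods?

3941

(Groups numbered youngest = 1 to oldest = 7.)
Period 1:
Births: 980 * 0.535 = 524 ; 710 * 0.539 = 383 ; 240 * 0.08 = 19 ⇒ total 926
Group 2: 310 * 0.964 = 299
Group 3: 320 * 0.956 = 306
Group 4: 980 * 0.949 = 930
Group 5: 710 * 0.955 = 678
Group 6: 240 * 0.956 = 229
Group 7: 590 * 0.948 = 559
Giving 926 / 299 / 306 / 930 / 678 / 229 / 559.
Period 2:
Births: 306 * 0.535 = 164 ; 930 * 0.539 = 501 ; 678 * 0.08 = 54 ⇒ total 719
Group 2: 926 * 0.964 = 893
Group 3: 299 * 0.956 = 286
Group 4: 306 * 0.949 = 290
Group 5: 930 * 0.955 = 888
Group 6: 678 * 0.956 = 648
Group 7: 229 * 0.948 = 217
Giving 719 / 893 / 286 / 290 / 888 / 648 / 217.
Total after period 2: 719 + 893 + 286 + 290 + 888 + 648 + 217 = 3941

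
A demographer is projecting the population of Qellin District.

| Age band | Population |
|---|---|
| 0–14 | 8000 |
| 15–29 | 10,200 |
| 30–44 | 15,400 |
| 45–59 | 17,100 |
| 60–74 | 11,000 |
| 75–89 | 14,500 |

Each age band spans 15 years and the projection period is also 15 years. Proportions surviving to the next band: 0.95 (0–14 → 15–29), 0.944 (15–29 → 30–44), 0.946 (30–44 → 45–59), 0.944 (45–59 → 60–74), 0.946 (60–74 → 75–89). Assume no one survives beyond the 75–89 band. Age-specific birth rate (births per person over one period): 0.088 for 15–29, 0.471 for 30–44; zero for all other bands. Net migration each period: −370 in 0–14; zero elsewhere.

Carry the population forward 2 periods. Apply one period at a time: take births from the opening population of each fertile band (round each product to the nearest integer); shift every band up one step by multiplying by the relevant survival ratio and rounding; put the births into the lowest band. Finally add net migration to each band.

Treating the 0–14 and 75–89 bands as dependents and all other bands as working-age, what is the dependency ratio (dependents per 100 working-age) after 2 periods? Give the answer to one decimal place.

Numbering the bands 1..6 from youngest to oldest:
— Period 1 —
Births: 10200 × 0.088 = 898  |  15400 × 0.471 = 7253 → 8151
Band 2: 8000 × 0.95 = 7600
Band 3: 10200 × 0.944 = 9629
Band 4: 15400 × 0.946 = 14568
Band 5: 17100 × 0.944 = 16142
Band 6: 11000 × 0.946 = 10406
Net migration: Band 1 − 370 → 7781
End of period: [7781, 7600, 9629, 14568, 16142, 10406]
— Period 2 —
Births: 7600 × 0.088 = 669  |  9629 × 0.471 = 4535 → 5204
Band 2: 7781 × 0.95 = 7392
Band 3: 7600 × 0.944 = 7174
Band 4: 9629 × 0.946 = 9109
Band 5: 14568 × 0.944 = 13752
Band 6: 16142 × 0.946 = 15270
Net migration: Band 1 − 370 → 4834
End of period: [4834, 7392, 7174, 9109, 13752, 15270]
Dependents (band 0–14 + band 75–89) = 4834 + 15270 = 20104; working-age = 37427; ratio = 20104/37427 × 100 = 53.7

53.7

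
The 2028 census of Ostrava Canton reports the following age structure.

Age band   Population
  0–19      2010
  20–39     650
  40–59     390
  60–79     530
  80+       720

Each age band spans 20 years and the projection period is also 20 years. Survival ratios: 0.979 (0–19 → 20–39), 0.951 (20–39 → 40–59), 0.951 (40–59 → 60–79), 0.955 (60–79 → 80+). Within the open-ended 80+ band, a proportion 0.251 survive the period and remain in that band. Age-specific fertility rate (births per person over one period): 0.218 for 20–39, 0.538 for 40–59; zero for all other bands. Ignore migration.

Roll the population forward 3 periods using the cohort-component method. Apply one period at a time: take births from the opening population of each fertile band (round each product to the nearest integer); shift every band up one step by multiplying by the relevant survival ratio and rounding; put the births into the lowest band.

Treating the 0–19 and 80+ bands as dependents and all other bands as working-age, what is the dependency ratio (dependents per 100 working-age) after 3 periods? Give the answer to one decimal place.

(Groups numbered youngest = 1 to oldest = 5.)
[period 1]
Births: 650 × 0.218 = 142 ; 390 × 0.538 = 210 → 352
Group 2: 2010 × 0.979 = 1968
Group 3: 650 × 0.951 = 618
Group 4: 390 × 0.951 = 371
Group 5: 530 × 0.955 + 720 × 0.251 = 506 + 181 = 687
→ [352, 1968, 618, 371, 687]
[period 2]
Births: 1968 × 0.218 = 429 ; 618 × 0.538 = 332 → 761
Group 2: 352 × 0.979 = 345
Group 3: 1968 × 0.951 = 1872
Group 4: 618 × 0.951 = 588
Group 5: 371 × 0.955 + 687 × 0.251 = 354 + 172 = 526
→ [761, 345, 1872, 588, 526]
[period 3]
Births: 345 × 0.218 = 75 ; 1872 × 0.538 = 1007 → 1082
Group 2: 761 × 0.979 = 745
Group 3: 345 × 0.951 = 328
Group 4: 1872 × 0.951 = 1780
Group 5: 588 × 0.955 + 526 × 0.251 = 562 + 132 = 694
→ [1082, 745, 328, 1780, 694]
Dependents (band 0–19 + band 80+) = 1082 + 694 = 1776; working-age = 2853; ratio = 1776/2853 × 100 = 62.3

62.3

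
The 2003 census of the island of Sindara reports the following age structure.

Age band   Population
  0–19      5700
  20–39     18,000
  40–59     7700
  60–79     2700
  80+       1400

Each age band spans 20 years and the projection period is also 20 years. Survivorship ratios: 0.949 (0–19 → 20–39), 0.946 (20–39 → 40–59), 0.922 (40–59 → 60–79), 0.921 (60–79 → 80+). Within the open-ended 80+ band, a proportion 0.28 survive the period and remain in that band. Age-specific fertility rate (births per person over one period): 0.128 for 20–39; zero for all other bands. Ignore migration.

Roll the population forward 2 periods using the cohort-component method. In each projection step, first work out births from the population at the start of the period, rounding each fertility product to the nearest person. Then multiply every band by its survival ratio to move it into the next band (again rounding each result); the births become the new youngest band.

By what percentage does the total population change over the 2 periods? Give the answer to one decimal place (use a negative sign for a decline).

-12.6

Numbering the bands 1..5 from youngest to oldest:
After projecting period 1:
Births: 18000 * 0.128 = 2304
Band 2: 5700 * 0.949 = 5409
Band 3: 18000 * 0.946 = 17028
Band 4: 7700 * 0.922 = 7099
Band 5: 2700 * 0.921 + 1400 * 0.28 = 2487 + 392 = 2879
Population now: 0–19=2304, 20–39=5409, 40–59=17028, 60–79=7099, 80+=2879
After projecting period 2:
Births: 5409 * 0.128 = 692
Band 2: 2304 * 0.949 = 2186
Band 3: 5409 * 0.946 = 5117
Band 4: 17028 * 0.922 = 15700
Band 5: 7099 * 0.921 + 2879 * 0.28 = 6538 + 806 = 7344
Population now: 0–19=692, 20–39=2186, 40–59=5117, 60–79=15700, 80+=7344
Total: 35500 → 31039; change = -4461; percentage change = -12.6%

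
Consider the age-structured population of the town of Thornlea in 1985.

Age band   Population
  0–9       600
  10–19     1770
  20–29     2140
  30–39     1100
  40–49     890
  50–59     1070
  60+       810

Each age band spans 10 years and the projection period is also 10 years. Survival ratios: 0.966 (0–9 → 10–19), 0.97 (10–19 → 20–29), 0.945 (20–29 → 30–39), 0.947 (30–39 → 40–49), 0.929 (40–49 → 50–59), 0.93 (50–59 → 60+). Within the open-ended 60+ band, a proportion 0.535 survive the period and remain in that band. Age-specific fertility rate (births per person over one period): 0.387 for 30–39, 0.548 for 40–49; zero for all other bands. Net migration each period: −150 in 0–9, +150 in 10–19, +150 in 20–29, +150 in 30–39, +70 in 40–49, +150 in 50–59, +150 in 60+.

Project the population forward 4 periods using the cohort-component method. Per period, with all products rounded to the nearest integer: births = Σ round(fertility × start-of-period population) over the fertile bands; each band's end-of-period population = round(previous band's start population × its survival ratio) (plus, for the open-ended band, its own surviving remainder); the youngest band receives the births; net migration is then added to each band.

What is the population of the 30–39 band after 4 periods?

1105

(Bands numbered youngest = 1 to oldest = 7.)
— Period 1 —
Births: 1100 × 0.387 = 426 ; 890 × 0.548 = 488 ⇒ total 914
Band 2: 600 × 0.966 = 580
Band 3: 1770 × 0.97 = 1717
Band 4: 2140 × 0.945 = 2022
Band 5: 1100 × 0.947 = 1042
Band 6: 890 × 0.929 = 827
Band 7: 1070 × 0.93 + 810 × 0.535 = 995 + 433 = 1428
Net migration: Band 1 − 150 → 764; Band 2 + 150 → 730; Band 3 + 150 → 1867; Band 4 + 150 → 2172; Band 5 + 70 → 1112; Band 6 + 150 → 977; Band 7 + 150 → 1578
Giving 764 / 730 / 1867 / 2172 / 1112 / 977 / 1578.
— Period 2 —
Births: 2172 × 0.387 = 841 ; 1112 × 0.548 = 609 ⇒ total 1450
Band 2: 764 × 0.966 = 738
Band 3: 730 × 0.97 = 708
Band 4: 1867 × 0.945 = 1764
Band 5: 2172 × 0.947 = 2057
Band 6: 1112 × 0.929 = 1033
Band 7: 977 × 0.93 + 1578 × 0.535 = 909 + 844 = 1753
Net migration: Band 1 − 150 → 1300; Band 2 + 150 → 888; Band 3 + 150 → 858; Band 4 + 150 → 1914; Band 5 + 70 → 2127; Band 6 + 150 → 1183; Band 7 + 150 → 1903
Giving 1300 / 888 / 858 / 1914 / 2127 / 1183 / 1903.
— Period 3 —
Births: 1914 × 0.387 = 741 ; 2127 × 0.548 = 1166 ⇒ total 1907
Band 2: 1300 × 0.966 = 1256
Band 3: 888 × 0.97 = 861
Band 4: 858 × 0.945 = 811
Band 5: 1914 × 0.947 = 1813
Band 6: 2127 × 0.929 = 1976
Band 7: 1183 × 0.93 + 1903 × 0.535 = 1100 + 1018 = 2118
Net migration: Band 1 − 150 → 1757; Band 2 + 150 → 1406; Band 3 + 150 → 1011; Band 4 + 150 → 961; Band 5 + 70 → 1883; Band 6 + 150 → 2126; Band 7 + 150 → 2268
Giving 1757 / 1406 / 1011 / 961 / 1883 / 2126 / 2268.
— Period 4 —
Births: 961 × 0.387 = 372 ; 1883 × 0.548 = 1032 ⇒ total 1404
Band 2: 1757 × 0.966 = 1697
Band 3: 1406 × 0.97 = 1364
Band 4: 1011 × 0.945 = 955
Band 5: 961 × 0.947 = 910
Band 6: 1883 × 0.929 = 1749
Band 7: 2126 × 0.93 + 2268 × 0.535 = 1977 + 1213 = 3190
Net migration: Band 1 − 150 → 1254; Band 2 + 150 → 1847; Band 3 + 150 → 1514; Band 4 + 150 → 1105; Band 5 + 70 → 980; Band 6 + 150 → 1899; Band 7 + 150 → 3340
Giving 1254 / 1847 / 1514 / 1105 / 980 / 1899 / 3340.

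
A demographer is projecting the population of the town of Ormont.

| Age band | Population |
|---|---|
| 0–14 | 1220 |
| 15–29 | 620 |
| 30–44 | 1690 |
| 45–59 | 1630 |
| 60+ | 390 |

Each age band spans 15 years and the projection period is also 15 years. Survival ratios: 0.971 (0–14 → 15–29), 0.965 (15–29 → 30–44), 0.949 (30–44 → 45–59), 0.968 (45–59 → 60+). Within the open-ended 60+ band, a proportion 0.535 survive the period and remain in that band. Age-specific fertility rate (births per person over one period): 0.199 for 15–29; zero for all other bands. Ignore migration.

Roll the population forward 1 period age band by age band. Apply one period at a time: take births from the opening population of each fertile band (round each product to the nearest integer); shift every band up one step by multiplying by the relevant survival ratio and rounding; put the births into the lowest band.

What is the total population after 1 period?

5297

Numbering the groups 1..5 from youngest to oldest:
After projecting period 1:
Births: 620 × 0.199 = 123
Group 2: 1220 × 0.971 = 1185
Group 3: 620 × 0.965 = 598
Group 4: 1690 × 0.949 = 1604
Group 5: 1630 × 0.968 + 390 × 0.535 = 1578 + 209 = 1787
End of period: [123, 1185, 598, 1604, 1787]
Total after period 1: 123 + 1185 + 598 + 1604 + 1787 = 5297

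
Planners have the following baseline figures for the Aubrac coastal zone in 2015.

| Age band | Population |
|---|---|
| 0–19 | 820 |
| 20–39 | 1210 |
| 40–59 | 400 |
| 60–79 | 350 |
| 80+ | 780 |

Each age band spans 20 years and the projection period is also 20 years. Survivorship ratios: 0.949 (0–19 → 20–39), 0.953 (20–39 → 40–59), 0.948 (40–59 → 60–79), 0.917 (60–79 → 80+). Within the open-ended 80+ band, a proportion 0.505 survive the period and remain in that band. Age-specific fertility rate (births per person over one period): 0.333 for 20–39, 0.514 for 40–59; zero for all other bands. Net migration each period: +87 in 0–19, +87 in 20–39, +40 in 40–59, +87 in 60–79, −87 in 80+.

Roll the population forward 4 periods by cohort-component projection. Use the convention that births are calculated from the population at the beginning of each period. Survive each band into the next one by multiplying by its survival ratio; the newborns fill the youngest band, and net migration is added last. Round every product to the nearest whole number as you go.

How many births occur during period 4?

728

[period 1]
Births: 1210 × 0.333 = 403  |  400 × 0.514 = 206 ⇒ total 609
20–39: 820 × 0.949 = 778
40–59: 1210 × 0.953 = 1153
60–79: 400 × 0.948 = 379
80+: 350 × 0.917 + 780 × 0.505 = 321 + 394 = 715
Net migration: 0–19 + 87 → 696; 20–39 + 87 → 865; 40–59 + 40 → 1193; 60–79 + 87 → 466; 80+ − 87 → 628
End of period: [696, 865, 1193, 466, 628]
[period 2]
Births: 865 × 0.333 = 288  |  1193 × 0.514 = 613 ⇒ total 901
20–39: 696 × 0.949 = 661
40–59: 865 × 0.953 = 824
60–79: 1193 × 0.948 = 1131
80+: 466 × 0.917 + 628 × 0.505 = 427 + 317 = 744
Net migration: 0–19 + 87 → 988; 20–39 + 87 → 748; 40–59 + 40 → 864; 60–79 + 87 → 1218; 80+ − 87 → 657
End of period: [988, 748, 864, 1218, 657]
[period 3]
Births: 748 × 0.333 = 249  |  864 × 0.514 = 444 ⇒ total 693
20–39: 988 × 0.949 = 938
40–59: 748 × 0.953 = 713
60–79: 864 × 0.948 = 819
80+: 1218 × 0.917 + 657 × 0.505 = 1117 + 332 = 1449
Net migration: 0–19 + 87 → 780; 20–39 + 87 → 1025; 40–59 + 40 → 753; 60–79 + 87 → 906; 80+ − 87 → 1362
End of period: [780, 1025, 753, 906, 1362]
[period 4]
Births: 1025 × 0.333 = 341  |  753 × 0.514 = 387 ⇒ total 728
20–39: 780 × 0.949 = 740
40–59: 1025 × 0.953 = 977
60–79: 753 × 0.948 = 714
80+: 906 × 0.917 + 1362 × 0.505 = 831 + 688 = 1519
Net migration: 0–19 + 87 → 815; 20–39 + 87 → 827; 40–59 + 40 → 1017; 60–79 + 87 → 801; 80+ − 87 → 1432
End of period: [815, 827, 1017, 801, 1432]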